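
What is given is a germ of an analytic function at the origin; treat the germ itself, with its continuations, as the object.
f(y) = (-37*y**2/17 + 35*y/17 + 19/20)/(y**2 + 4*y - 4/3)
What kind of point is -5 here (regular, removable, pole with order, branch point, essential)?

Denominator factors: y**2 + 4*y - 4/3 = 11/3 at y = -5 — none vanishes.
So the germ continues analytically to -5.

The point is a regular point.


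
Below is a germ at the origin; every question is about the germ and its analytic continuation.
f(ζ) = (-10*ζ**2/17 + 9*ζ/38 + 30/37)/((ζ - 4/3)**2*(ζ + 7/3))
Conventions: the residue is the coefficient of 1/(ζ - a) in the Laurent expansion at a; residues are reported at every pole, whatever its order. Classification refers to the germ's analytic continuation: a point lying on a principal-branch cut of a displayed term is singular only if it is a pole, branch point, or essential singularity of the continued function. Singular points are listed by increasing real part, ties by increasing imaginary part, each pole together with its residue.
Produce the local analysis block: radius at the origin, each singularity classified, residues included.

Radius of convergence at 0: 4/3.
At -7/3: a pole of order 1; residue -633401/2892142.
At 4/3: a pole of order 2; residue -1067859/2892142.

Denominator factor (ζ + 7/3): pole of order 1 at -7/3, modulus 7/3.
Denominator factor (ζ - 4/3)^2: pole of order 2 at 4/3, modulus 4/3.
The radius of convergence is the smallest modulus among the singular points: 4/3.
At the order-1 pole -7/3 set g(ζ) = (ζ - (-7/3))*f(ζ) = (-10*ζ**2/17 + 9*ζ/38 + 30/37)/(ζ - 4/3)**2.
Simple pole: residue = g(a) at a = -7/3, which is -633401/2892142.
At the order-2 pole 4/3 set g(ζ) = (ζ - (4/3))^2*f(ζ) = (-10*ζ**2/17 + 9*ζ/38 + 30/37)/(ζ + 7/3).
Order-2 pole: residue = g'(a); g'(4/3) = -1067859/2892142, so the residue is -1067859/2892142.
List the singular points by increasing real part (a conjugate pair: the negative imaginary part first).


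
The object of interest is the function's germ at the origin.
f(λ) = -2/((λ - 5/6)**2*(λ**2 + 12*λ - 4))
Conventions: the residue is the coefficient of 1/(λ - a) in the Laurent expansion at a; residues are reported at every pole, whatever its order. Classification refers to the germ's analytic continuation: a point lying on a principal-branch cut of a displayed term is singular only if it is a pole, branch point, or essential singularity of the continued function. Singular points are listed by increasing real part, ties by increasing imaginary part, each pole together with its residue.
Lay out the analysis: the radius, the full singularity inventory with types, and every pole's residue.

Radius of convergence at 0: -6 + (2)*sqrt(10).
At -6 - (2)*sqrt(10): a pole of order 1; residue -17712/58081 + (28089/290405)*sqrt(10).
At -6 + (2)*sqrt(10): a pole of order 1; residue -17712/58081 - (28089/290405)*sqrt(10).
At 5/6: a pole of order 2; residue 35424/58081.

Denominator factor (λ - 5/6)^2: pole of order 2 at 5/6, modulus 5/6.
Denominator factor (λ**2 + 12*λ - 4): discriminant 160, real irrational roots -6 + (2)*sqrt(10) and -6 - (2)*sqrt(10); poles of order 1, moduli -6 + (2)*sqrt(10) and 6 + (2)*sqrt(10).
The radius of convergence is the smallest modulus among the singular points: -6 + (2)*sqrt(10).
The factor λ**2 + 12*λ - 4 splits as (λ - a)(λ - a') with a = -6 - (2)*sqrt(10), a' = -6 + (2)*sqrt(10). At the order-1 pole a set g(λ) = (λ - a)*f(λ) = [-2/(λ - 5/6)**2] / (λ - a').
Simple pole: residue = g(a) at a = -6 - (2)*sqrt(10), which is -17712/58081 + (28089/290405)*sqrt(10).
The factor λ**2 + 12*λ - 4 splits as (λ - a)(λ - a') with a = -6 + (2)*sqrt(10), a' = -6 - (2)*sqrt(10). At the order-1 pole a set g(λ) = (λ - a)*f(λ) = [-2/(λ - 5/6)**2] / (λ - a').
Simple pole: residue = g(a) at a = -6 + (2)*sqrt(10), which is -17712/58081 - (28089/290405)*sqrt(10).
At the order-2 pole 5/6 set g(λ) = (λ - (5/6))^2*f(λ) = -2/(λ**2 + 12*λ - 4).
Order-2 pole: residue = g'(a); g'(5/6) = 35424/58081, so the residue is 35424/58081.
List the singular points by increasing real part (a conjugate pair: the negative imaginary part first).


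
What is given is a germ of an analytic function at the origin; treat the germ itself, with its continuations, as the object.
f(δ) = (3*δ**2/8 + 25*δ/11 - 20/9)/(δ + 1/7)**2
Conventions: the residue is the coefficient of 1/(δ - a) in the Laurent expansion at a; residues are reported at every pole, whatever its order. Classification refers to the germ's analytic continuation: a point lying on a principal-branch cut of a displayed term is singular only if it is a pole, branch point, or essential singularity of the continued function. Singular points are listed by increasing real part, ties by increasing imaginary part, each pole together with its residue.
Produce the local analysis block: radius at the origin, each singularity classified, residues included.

Denominator factor (δ + 1/7)^2: pole of order 2 at -1/7, modulus 1/7.
The radius of convergence is the smallest modulus among the singular points: 1/7.
At the order-2 pole -1/7 set g(δ) = (δ - (-1/7))^2*f(δ) = 3*δ**2/8 + 25*δ/11 - 20/9.
Order-2 pole: residue = g'(a); g'(-1/7) = 667/308, so the residue is 667/308.

Radius of convergence at 0: 1/7.
At -1/7: a pole of order 2; residue 667/308.


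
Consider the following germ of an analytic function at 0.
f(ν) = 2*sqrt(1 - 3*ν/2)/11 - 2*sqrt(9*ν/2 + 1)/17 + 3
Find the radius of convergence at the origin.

The radius of convergence is 2/9.

Branch term (2/11)*sqrt(1 - ν/(2/3)): its argument vanishes at ν = 2/3, a square-root branch point, modulus 2/3.
Branch term (-2/17)*sqrt(1 - ν/(-2/9)): its argument vanishes at ν = -2/9, a square-root branch point, modulus 2/9.
The radius of convergence is the smallest modulus among the singular points: 2/9.


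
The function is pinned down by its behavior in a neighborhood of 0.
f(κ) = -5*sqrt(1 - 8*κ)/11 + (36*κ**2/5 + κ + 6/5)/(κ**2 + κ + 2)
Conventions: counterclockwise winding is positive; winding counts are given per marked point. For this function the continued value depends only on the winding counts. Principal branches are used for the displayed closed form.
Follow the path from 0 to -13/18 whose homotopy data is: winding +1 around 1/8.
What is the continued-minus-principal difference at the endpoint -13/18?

Continued minus principal equals (10/33)*sqrt(61).

The rational part is single-valued and drops out of the difference; each branch term changes only by its own monodromy.
(-5/11)*sqrt(1 - κ/(1/8)): winding +1 is odd, the square root flips sign, contributing -2*(-5/11)*sqrt(1 - (-13/18)/(1/8)) = -2*(-5/11)*sqrt(61/9) = (10/33)*sqrt(61).
Summing the contributions at κ = -13/18 gives (10/33)*sqrt(61).


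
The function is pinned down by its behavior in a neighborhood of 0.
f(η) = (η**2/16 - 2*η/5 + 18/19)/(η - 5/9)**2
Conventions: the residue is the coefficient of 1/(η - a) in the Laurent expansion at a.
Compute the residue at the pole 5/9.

At the order-2 pole 5/9 set g(η) = (η - (5/9))^2*f(η) = η**2/16 - 2*η/5 + 18/19.
Order-2 pole: residue = g'(a); g'(5/9) = -119/360, so the residue is -119/360.

The residue is -119/360.


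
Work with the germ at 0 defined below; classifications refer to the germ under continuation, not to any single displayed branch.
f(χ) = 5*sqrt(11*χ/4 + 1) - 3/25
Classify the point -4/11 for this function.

The point is an algebraic (square-root) branch point.

The term (5)*sqrt(1 - χ/(-4/11)) has argument 1 - -4/11/(-4/11) = 0 at -4/11: a square-root (algebraic, two-sheeted) branch point; the remaining terms are analytic or single-valued there.


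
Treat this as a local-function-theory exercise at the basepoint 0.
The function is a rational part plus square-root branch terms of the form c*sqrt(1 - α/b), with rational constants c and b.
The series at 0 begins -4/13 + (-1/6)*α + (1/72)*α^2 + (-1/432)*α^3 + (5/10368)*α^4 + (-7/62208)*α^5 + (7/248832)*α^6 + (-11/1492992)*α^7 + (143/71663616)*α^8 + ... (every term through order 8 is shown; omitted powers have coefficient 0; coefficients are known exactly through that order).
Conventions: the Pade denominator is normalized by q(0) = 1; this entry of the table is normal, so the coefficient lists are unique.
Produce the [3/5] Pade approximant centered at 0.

The Pade approximant has numerator coefficients [-4/13, -3795/11674, -4389/46696, -3223/420264]; denominator coefficients [1, 1387/2694, 773/10776, 1385/775872, -325/9310464, 13/12413952].

Taylor coefficients needed (read off): a_0 = -4/13, a_1 = -1/6, a_2 = 1/72, a_3 = -1/432, a_4 = 5/10368, a_5 = -7/62208, a_6 = 7/248832, a_7 = -11/1492992, a_8 = 143/71663616.
Write the denominator as Q(α) = 1 + q1*α + q2*α^2 + q3*α^3 + q4*α^4 + q5*α^5. Requiring Q*f - P = O(α^9) with deg P <= 3 kills the coefficients of α^4..α^8 in Q*f:
  α^4: a_4 + q1*a_3 + q2*a_2 + q3*a_1 + q4*a_0 = 0, i.e. 5/10368 + (-1/432)*q1 + (1/72)*q2 + (-1/6)*q3 + (-4/13)*q4 = 0.
  α^5: a_5 + q1*a_4 + q2*a_3 + q3*a_2 + q4*a_1 + q5*a_0 = 0, i.e. -7/62208 + (5/10368)*q1 + (-1/432)*q2 + (1/72)*q3 + (-1/6)*q4 + (-4/13)*q5 = 0.
  α^6: a_6 + q1*a_5 + q2*a_4 + q3*a_3 + q4*a_2 + q5*a_1 = 0, i.e. 7/248832 + (-7/62208)*q1 + (5/10368)*q2 + (-1/432)*q3 + (1/72)*q4 + (-1/6)*q5 = 0.
  α^7: a_7 + q1*a_6 + q2*a_5 + q3*a_4 + q4*a_3 + q5*a_2 = 0, i.e. -11/1492992 + (7/248832)*q1 + (-7/62208)*q2 + (5/10368)*q3 + (-1/432)*q4 + (1/72)*q5 = 0.
  α^8: a_8 + q1*a_7 + q2*a_6 + q3*a_5 + q4*a_4 + q5*a_3 = 0, i.e. 143/71663616 + (-11/1492992)*q1 + (7/248832)*q2 + (-7/62208)*q3 + (5/10368)*q4 + (-1/432)*q5 = 0.
Solving this linear system: q1 = 1387/2694, q2 = 773/10776, q3 = 1385/775872, q4 = -325/9310464, q5 = 13/12413952.
The numerator is Q*f truncated at degree 3: P0 = a_0 = -4/13; P1 = a_1 + q1*a_0 = -3795/11674; P2 = a_2 + q1*a_1 + q2*a_0 = -4389/46696; P3 = a_3 + q1*a_2 + q2*a_1 + q3*a_0 = -3223/420264.


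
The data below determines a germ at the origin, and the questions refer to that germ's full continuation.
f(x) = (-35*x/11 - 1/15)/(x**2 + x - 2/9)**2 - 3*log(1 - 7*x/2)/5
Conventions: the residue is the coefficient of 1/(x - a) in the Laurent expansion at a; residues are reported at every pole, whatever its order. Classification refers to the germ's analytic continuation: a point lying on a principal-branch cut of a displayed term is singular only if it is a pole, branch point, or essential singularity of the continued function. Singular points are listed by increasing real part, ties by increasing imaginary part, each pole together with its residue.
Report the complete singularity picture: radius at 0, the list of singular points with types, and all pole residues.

Radius of convergence at 0: -1/2 + (1/6)*sqrt(17).
At -1/2 - (1/6)*sqrt(17): a pole of order 2; residue (4527/15895)*sqrt(17).
At -1/2 + (1/6)*sqrt(17): a pole of order 2; residue -(4527/15895)*sqrt(17).
At 2/7: a logarithmic branch point.

Denominator factor (x**2 + x - 2/9)^2: discriminant 17/9, real irrational roots -1/2 + (1/6)*sqrt(17) and -1/2 - (1/6)*sqrt(17); poles of order 2, moduli -1/2 + (1/6)*sqrt(17) and 1/2 + (1/6)*sqrt(17).
Branch term (-3/5)*log(1 - x/(2/7)): its argument vanishes at x = 2/7, a logarithmic branch point, modulus 2/7.
The radius of convergence is the smallest modulus among the singular points: -1/2 + (1/6)*sqrt(17).
The branch term is analytic at -1/2 - (1/6)*sqrt(17) and contributes nothing to the residue; only the rational part matters.
The factor x**2 + x - 2/9 splits as (x - a)(x - a') with a = -1/2 - (1/6)*sqrt(17), a' = -1/2 + (1/6)*sqrt(17). At the order-2 pole a set g(x) = (x - a)^2*(rational part) = [-35*x/11 - 1/15] / (x - a')^2.
Order-2 pole: residue = g'(a); g'(-1/2 - (1/6)*sqrt(17)) = (4527/15895)*sqrt(17), so the residue is (4527/15895)*sqrt(17).
The branch term is analytic at -1/2 + (1/6)*sqrt(17) and contributes nothing to the residue; only the rational part matters.
The factor x**2 + x - 2/9 splits as (x - a)(x - a') with a = -1/2 + (1/6)*sqrt(17), a' = -1/2 - (1/6)*sqrt(17). At the order-2 pole a set g(x) = (x - a)^2*(rational part) = [-35*x/11 - 1/15] / (x - a')^2.
Order-2 pole: residue = g'(a); g'(-1/2 + (1/6)*sqrt(17)) = -(4527/15895)*sqrt(17), so the residue is -(4527/15895)*sqrt(17).
List the singular points by increasing real part (a conjugate pair: the negative imaginary part first).


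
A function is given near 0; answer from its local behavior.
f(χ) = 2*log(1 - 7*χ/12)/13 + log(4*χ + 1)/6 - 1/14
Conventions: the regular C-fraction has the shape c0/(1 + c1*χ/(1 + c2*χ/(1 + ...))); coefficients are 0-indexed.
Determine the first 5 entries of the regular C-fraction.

Taylor coefficients (expand at 0): a_0 = -1/14, a_1 = 15/26, a_2 = -2545/1872, a_3 = 119465/33696, a_4 = -5753185/539136.
c0 = a_0 = -1/14. Peel one level at a time: if S = 1 + c*χ/S' with S'(0) = 1, then c is the χ-coefficient of S and S' = c*χ/(S - 1).
S_1 = c0/f = 1 + (105/13)*χ + (562205/12168)*χ^2 + ...; c1 = 105/13.
S_2 = c1*χ/(S_1 - 1) = 1 + (-16063/2808)*χ + (-27635/46656)*χ^2 + ...; c2 = -16063/2808.
S_3 = c2*χ/(S_2 - 1) = 1 + (-359255/3469608)*χ + (313421101955/668787759648)*χ^2 + ...; c3 = -359255/3469608.
S_4 = c3*χ/(S_3 - 1) = 1 + (4821863107/1065362412)*χ + ...; c4 = 4821863107/1065362412.

The regular C-fraction coefficients are [-1/14, 105/13, -16063/2808, -359255/3469608, 4821863107/1065362412].


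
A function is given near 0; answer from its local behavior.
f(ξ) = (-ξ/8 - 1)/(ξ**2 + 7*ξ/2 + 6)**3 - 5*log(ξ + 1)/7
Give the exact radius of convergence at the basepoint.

The radius of convergence is 1.

Denominator factor (ξ**2 + 7*ξ/2 + 6)^3: discriminant -47/4, complex-conjugate roots (-7/4) + ((1/4)*sqrt(47))*i and (-7/4) - ((1/4)*sqrt(47))*i; poles of order 3, moduli sqrt(6) and sqrt(6).
Branch term (-5/7)*log(1 - ξ/(-1)): its argument vanishes at ξ = -1, a logarithmic branch point, modulus 1.
The radius of convergence is the smallest modulus among the singular points: 1.


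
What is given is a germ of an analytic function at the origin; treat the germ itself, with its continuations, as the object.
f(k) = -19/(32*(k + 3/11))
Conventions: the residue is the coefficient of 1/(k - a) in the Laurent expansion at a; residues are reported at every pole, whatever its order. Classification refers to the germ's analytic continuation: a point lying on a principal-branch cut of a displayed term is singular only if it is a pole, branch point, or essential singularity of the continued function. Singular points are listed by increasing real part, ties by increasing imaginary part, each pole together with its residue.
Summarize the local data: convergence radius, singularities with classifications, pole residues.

Denominator factor (k + 3/11): pole of order 1 at -3/11, modulus 3/11.
The radius of convergence is the smallest modulus among the singular points: 3/11.
At the order-1 pole -3/11 set g(k) = (k - (-3/11))*f(k) = -19/32.
Simple pole: residue = g(a) at a = -3/11, which is -19/32.

Radius of convergence at 0: 3/11.
At -3/11: a pole of order 1; residue -19/32.


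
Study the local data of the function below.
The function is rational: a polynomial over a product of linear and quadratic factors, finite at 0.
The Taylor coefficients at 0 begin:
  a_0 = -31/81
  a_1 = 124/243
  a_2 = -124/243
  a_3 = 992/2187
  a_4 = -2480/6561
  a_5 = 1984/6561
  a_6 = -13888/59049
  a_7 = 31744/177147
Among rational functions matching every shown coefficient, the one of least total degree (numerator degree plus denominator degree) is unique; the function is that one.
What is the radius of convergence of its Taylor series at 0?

The radius of convergence is 3/2.

No rational of total degree below 2 reproduces all 8 coefficients; solving the [0/2] Pade equations on them gives f(μ) = -31/(36*(μ + 3/2)**2), whose expansion matches every shown term.
Denominator factor (μ + 3/2)^2: pole of order 2 at -3/2, modulus 3/2.
The radius of convergence is the smallest modulus among the singular points: 3/2.


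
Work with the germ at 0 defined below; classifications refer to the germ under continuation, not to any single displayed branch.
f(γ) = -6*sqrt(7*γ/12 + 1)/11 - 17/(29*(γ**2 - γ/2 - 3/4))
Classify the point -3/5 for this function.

The point is a regular point.

Denominator factors: γ**2 - γ/2 - 3/4 = -9/100 at γ = -3/5 — none vanishes.
Branch term sqrt(1 - γ/(-12/7)): argument at -3/5 is 13/20, nonzero, so -3/5 is not its branch point (a point on a principal cut is still regular for the continued germ).
So the germ continues analytically to -3/5.


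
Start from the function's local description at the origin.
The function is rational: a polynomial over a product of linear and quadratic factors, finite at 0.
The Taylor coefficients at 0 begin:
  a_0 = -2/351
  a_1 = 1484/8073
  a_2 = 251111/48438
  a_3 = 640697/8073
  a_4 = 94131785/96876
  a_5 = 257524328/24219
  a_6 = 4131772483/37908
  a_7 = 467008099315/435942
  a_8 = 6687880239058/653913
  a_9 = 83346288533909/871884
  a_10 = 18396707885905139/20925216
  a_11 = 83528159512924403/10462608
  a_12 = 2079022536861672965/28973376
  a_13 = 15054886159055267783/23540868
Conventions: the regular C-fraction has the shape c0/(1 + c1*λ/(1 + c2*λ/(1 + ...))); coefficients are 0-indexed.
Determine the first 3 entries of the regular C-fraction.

The regular C-fraction coefficients are [-2/351, 742/23, -1768903/29256].


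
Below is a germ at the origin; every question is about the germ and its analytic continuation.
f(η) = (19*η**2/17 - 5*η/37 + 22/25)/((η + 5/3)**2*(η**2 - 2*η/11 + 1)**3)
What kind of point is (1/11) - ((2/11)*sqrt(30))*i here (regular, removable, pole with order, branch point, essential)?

The point is a pole of order 3.

The denominator factor η**2 - 2*η/11 + 1 vanishes at (1/11) - ((2/11)*sqrt(30))*i and appears to the power 3; the numerator there equals (-25906/111925) - ((942/76109)*sqrt(30))*i, nonzero, and no other factor vanishes.
Hence a pole whose order is the multiplicity, 3.


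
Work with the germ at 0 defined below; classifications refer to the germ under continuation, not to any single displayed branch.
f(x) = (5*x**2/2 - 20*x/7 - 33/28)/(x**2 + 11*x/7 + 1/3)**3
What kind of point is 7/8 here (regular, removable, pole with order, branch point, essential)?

Denominator factors: x**2 + 11*x/7 + 1/3 = 475/192 at x = 7/8 — none vanishes.
So the germ continues analytically to 7/8.

The point is a regular point.


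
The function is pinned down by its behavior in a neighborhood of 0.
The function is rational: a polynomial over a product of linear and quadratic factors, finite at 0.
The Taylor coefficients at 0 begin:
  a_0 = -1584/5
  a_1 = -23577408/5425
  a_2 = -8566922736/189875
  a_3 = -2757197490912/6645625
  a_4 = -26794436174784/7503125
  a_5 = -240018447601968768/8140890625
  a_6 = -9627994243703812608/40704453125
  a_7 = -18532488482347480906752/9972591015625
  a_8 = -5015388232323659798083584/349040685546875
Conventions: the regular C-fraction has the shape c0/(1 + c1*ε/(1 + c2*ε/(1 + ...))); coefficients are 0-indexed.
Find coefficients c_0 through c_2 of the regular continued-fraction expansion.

The regular C-fraction coefficients are [-1584/5, -163732/11935, 1304243769/390828284].

Taylor coefficients (read off): a_0 = -1584/5, a_1 = -23577408/5425, a_2 = -8566922736/189875.
c0 = a_0 = -1584/5. Peel one level at a time: if S = 1 + c*ε/S' with S'(0) = 1, then c is the ε-coefficient of S and S' = c*ε/(S - 1).
S_1 = c0/f = 1 + (-163732/11935)*ε + (1304243769/28488845)*ε^2 + ...; c1 = -163732/11935.
S_2 = c1*ε/(S_1 - 1) = 1 + (1304243769/390828284)*ε + ...; c2 = 1304243769/390828284.


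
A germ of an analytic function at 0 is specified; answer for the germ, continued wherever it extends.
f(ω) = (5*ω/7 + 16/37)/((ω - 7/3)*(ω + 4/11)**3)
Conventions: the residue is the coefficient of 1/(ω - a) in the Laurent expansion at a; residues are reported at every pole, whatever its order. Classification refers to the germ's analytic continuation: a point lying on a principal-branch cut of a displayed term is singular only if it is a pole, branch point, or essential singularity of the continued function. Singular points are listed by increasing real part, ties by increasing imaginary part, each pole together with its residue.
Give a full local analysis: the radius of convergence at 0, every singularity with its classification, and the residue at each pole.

Radius of convergence at 0: 4/11.
At -4/11: a pole of order 3; residue -2791107/26083853.
At 7/3: a pole of order 1; residue 2791107/26083853.

Denominator factor (ω - 7/3): pole of order 1 at 7/3, modulus 7/3.
Denominator factor (ω + 4/11)^3: pole of order 3 at -4/11, modulus 4/11.
The radius of convergence is the smallest modulus among the singular points: 4/11.
At the order-3 pole -4/11 set g(ω) = (ω - (-4/11))^3*f(ω) = (5*ω/7 + 16/37)/(ω - 7/3).
Order-3 pole: residue = g''(a)/2; g''(-4/11) = -5582214/26083853, so the residue is -2791107/26083853.
At the order-1 pole 7/3 set g(ω) = (ω - (7/3))*f(ω) = (5*ω/7 + 16/37)/(ω + 4/11)**3.
Simple pole: residue = g(a) at a = 7/3, which is 2791107/26083853.
List the singular points by increasing real part (a conjugate pair: the negative imaginary part first).


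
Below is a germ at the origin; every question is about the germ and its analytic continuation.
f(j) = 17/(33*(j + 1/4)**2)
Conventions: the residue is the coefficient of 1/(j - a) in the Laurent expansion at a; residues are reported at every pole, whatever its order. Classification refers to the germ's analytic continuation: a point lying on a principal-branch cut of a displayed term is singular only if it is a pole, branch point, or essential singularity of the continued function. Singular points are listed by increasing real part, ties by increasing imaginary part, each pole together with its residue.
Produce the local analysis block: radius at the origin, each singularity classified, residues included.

Radius of convergence at 0: 1/4.
At -1/4: a pole of order 2; residue 0.

Denominator factor (j + 1/4)^2: pole of order 2 at -1/4, modulus 1/4.
The radius of convergence is the smallest modulus among the singular points: 1/4.
At the order-2 pole -1/4 set g(j) = (j - (-1/4))^2*f(j) = 17/33.
Order-2 pole: residue = g'(a); g'(-1/4) = 0, so the residue is 0.


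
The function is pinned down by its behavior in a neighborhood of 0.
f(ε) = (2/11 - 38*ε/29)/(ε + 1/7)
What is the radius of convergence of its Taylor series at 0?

The radius of convergence is 1/7.

Denominator factor (ε + 1/7): pole of order 1 at -1/7, modulus 1/7.
The radius of convergence is the smallest modulus among the singular points: 1/7.


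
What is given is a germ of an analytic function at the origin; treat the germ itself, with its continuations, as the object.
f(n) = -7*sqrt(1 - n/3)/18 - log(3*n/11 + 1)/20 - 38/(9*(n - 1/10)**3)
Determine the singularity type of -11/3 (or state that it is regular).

The point is a logarithmic branch point.

The term (-1/20)*log(1 - n/(-11/3)) has argument 1 - -11/3/(-11/3) = 0 at -11/3: a logarithmic (infinitely-sheeted) branch point; the remaining terms are analytic or single-valued there.


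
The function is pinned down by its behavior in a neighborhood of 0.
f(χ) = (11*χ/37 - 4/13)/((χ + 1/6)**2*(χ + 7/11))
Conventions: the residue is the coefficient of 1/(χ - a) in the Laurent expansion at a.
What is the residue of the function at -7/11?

At the order-1 pole -7/11 set g(χ) = (χ - (-7/11))*f(χ) = (11*χ/37 - 4/13)/(χ + 1/6)**2.
Simple pole: residue = g(a) at a = -7/11, which is -1041084/462241.

The residue is -1041084/462241.


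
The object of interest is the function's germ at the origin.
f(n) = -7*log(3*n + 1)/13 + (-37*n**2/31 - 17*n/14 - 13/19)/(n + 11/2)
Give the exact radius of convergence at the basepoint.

The radius of convergence is 1/3.

Denominator factor (n + 11/2): pole of order 1 at -11/2, modulus 11/2.
Branch term (-7/13)*log(1 - n/(-1/3)): its argument vanishes at n = -1/3, a logarithmic branch point, modulus 1/3.
The radius of convergence is the smallest modulus among the singular points: 1/3.


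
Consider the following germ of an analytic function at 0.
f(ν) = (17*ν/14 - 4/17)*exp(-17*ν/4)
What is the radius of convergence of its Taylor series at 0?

The radius of convergence is infinite.

The factor exp(-17*ν/4) is entire and contributes no finite singular point.
The polynomial part has no poles.
No finite singular points: the Taylor series at 0 converges everywhere.


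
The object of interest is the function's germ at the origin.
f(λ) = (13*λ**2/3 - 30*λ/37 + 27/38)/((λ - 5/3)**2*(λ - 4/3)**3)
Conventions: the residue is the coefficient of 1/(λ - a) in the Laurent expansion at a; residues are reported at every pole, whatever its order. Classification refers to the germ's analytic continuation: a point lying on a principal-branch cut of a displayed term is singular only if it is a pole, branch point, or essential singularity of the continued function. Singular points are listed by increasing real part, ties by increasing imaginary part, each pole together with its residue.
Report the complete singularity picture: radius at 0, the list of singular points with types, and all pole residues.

Radius of convergence at 0: 4/3.
At 4/3: a pole of order 3; residue 3376047/1406.
At 5/3: a pole of order 2; residue -3376047/1406.

Denominator factor (λ - 5/3)^2: pole of order 2 at 5/3, modulus 5/3.
Denominator factor (λ - 4/3)^3: pole of order 3 at 4/3, modulus 4/3.
The radius of convergence is the smallest modulus among the singular points: 4/3.
At the order-3 pole 4/3 set g(λ) = (λ - (4/3))^3*f(λ) = (13*λ**2/3 - 30*λ/37 + 27/38)/(λ - 5/3)**2.
Order-3 pole: residue = g''(a)/2; g''(4/3) = 3376047/703, so the residue is 3376047/1406.
At the order-2 pole 5/3 set g(λ) = (λ - (5/3))^2*f(λ) = (13*λ**2/3 - 30*λ/37 + 27/38)/(λ - 4/3)**3.
Order-2 pole: residue = g'(a); g'(5/3) = -3376047/1406, so the residue is -3376047/1406.
List the singular points by increasing real part (a conjugate pair: the negative imaginary part first).


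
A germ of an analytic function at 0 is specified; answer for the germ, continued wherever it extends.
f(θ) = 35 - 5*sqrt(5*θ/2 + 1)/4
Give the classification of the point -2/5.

The point is an algebraic (square-root) branch point.

The term (-5/4)*sqrt(1 - θ/(-2/5)) has argument 1 - -2/5/(-2/5) = 0 at -2/5: a square-root (algebraic, two-sheeted) branch point; the remaining terms are analytic or single-valued there.


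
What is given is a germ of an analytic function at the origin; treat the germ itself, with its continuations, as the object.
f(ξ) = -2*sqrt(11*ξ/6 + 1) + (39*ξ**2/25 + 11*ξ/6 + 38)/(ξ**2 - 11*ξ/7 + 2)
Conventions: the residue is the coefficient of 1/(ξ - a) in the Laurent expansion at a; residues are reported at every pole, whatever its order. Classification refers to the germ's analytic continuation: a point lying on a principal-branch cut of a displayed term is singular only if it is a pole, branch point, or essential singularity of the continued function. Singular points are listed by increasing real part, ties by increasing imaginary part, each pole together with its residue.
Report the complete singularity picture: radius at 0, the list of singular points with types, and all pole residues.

Radius of convergence at 0: 6/11.
At -6/11: an algebraic (square-root) branch point.
At (11/14) - ((1/14)*sqrt(271))*i: a pole of order 1; residue (4499/2100) + ((22489/22764)*sqrt(271))*i.
At (11/14) + ((1/14)*sqrt(271))*i: a pole of order 1; residue (4499/2100) - ((22489/22764)*sqrt(271))*i.

Denominator factor (ξ**2 - 11*ξ/7 + 2): discriminant -271/49, complex-conjugate roots (11/14) + ((1/14)*sqrt(271))*i and (11/14) - ((1/14)*sqrt(271))*i; poles of order 1, moduli sqrt(2) and sqrt(2).
Branch term (-2)*sqrt(1 - ξ/(-6/11)): its argument vanishes at ξ = -6/11, a square-root branch point, modulus 6/11.
The radius of convergence is the smallest modulus among the singular points: 6/11.
The branch term is analytic at (11/14) - ((1/14)*sqrt(271))*i and contributes nothing to the residue; only the rational part matters.
The factor ξ**2 - 11*ξ/7 + 2 splits as (ξ - a)(ξ - a') with a = (11/14) - ((1/14)*sqrt(271))*i, a' = (11/14) + ((1/14)*sqrt(271))*i. At the order-1 pole a set g(ξ) = (ξ - a)*(rational part) = [39*ξ**2/25 + 11*ξ/6 + 38] / (ξ - a').
Simple pole: residue = g(a) at a = (11/14) - ((1/14)*sqrt(271))*i, which is (4499/2100) + ((22489/22764)*sqrt(271))*i.
The branch term is analytic at (11/14) + ((1/14)*sqrt(271))*i and contributes nothing to the residue; only the rational part matters.
The factor ξ**2 - 11*ξ/7 + 2 splits as (ξ - a)(ξ - a') with a = (11/14) + ((1/14)*sqrt(271))*i, a' = (11/14) - ((1/14)*sqrt(271))*i. At the order-1 pole a set g(ξ) = (ξ - a)*(rational part) = [39*ξ**2/25 + 11*ξ/6 + 38] / (ξ - a').
Simple pole: residue = g(a) at a = (11/14) + ((1/14)*sqrt(271))*i, which is (4499/2100) - ((22489/22764)*sqrt(271))*i.
List the singular points by increasing real part (a conjugate pair: the negative imaginary part first).


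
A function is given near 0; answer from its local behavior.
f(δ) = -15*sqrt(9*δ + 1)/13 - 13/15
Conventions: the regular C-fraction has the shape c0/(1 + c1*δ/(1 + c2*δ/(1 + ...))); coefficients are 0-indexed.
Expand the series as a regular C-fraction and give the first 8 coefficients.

Taylor coefficients (expand at 0): a_0 = -394/195, a_1 = -135/26, a_2 = 1215/104, a_3 = -10935/208, a_4 = 492075/1664, a_5 = -6200145/3328, a_6 = 167403915/13312, a_7 = -2367569655/26624.
c0 = a_0 = -394/195. Peel one level at a time: if S = 1 + c*δ/S' with S'(0) = 1, then c is the δ-coefficient of S and S' = c*δ/(S - 1).
S_1 = c0/f = 1 + (-2025/788)*δ + (3845475/310472)*δ^2 + ...; c1 = -2025/788.
S_2 = c1*δ/(S_1 - 1) = 1 + (1899/394)*δ + (-81/16)*δ^2 + ...; c2 = 1899/394.
S_3 = c2*δ/(S_2 - 1) = 1 + (1773/1688)*δ + (-10324179/2849344)*δ^2 + ...; c3 = 1773/1688.
S_4 = c3*δ/(S_3 - 1) = 1 + (5823/1688)*δ + (-81/16)*δ^2 + ...; c4 = 5823/1688.
S_5 = c4*δ/(S_4 - 1) = 1 + (1899/1294)*δ + (-1862919/418609)*δ^2 + ...; c5 = 1899/1294.
S_6 = c5*δ/(S_5 - 1) = 1 + (1962/647)*δ + (-81/16)*δ^2 + ...; c6 = 1962/647.
S_7 = c6*δ/(S_6 - 1) = 1 + (5823/3488)*δ + ...; c7 = 5823/3488.

The regular C-fraction coefficients are [-394/195, -2025/788, 1899/394, 1773/1688, 5823/1688, 1899/1294, 1962/647, 5823/3488].


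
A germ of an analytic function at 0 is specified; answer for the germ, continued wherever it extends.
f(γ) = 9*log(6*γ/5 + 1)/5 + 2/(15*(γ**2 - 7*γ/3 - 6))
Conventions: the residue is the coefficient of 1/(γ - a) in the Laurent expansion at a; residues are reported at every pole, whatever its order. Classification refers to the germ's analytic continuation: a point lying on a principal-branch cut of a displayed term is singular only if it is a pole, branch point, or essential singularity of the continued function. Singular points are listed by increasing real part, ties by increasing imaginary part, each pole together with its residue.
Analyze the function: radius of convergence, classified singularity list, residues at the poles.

Denominator factor (γ**2 - 7*γ/3 - 6): discriminant 265/9, real irrational roots 7/6 + (1/6)*sqrt(265) and 7/6 - (1/6)*sqrt(265); poles of order 1, moduli 7/6 + (1/6)*sqrt(265) and -7/6 + (1/6)*sqrt(265).
Branch term (9/5)*log(1 - γ/(-5/6)): its argument vanishes at γ = -5/6, a logarithmic branch point, modulus 5/6.
The radius of convergence is the smallest modulus among the singular points: 5/6.
The branch term is analytic at 7/6 - (1/6)*sqrt(265) and contributes nothing to the residue; only the rational part matters.
The factor γ**2 - 7*γ/3 - 6 splits as (γ - a)(γ - a') with a = 7/6 - (1/6)*sqrt(265), a' = 7/6 + (1/6)*sqrt(265). At the order-1 pole a set g(γ) = (γ - a)*(rational part) = [2/15] / (γ - a').
Simple pole: residue = g(a) at a = 7/6 - (1/6)*sqrt(265), which is -(2/1325)*sqrt(265).
The branch term is analytic at 7/6 + (1/6)*sqrt(265) and contributes nothing to the residue; only the rational part matters.
The factor γ**2 - 7*γ/3 - 6 splits as (γ - a)(γ - a') with a = 7/6 + (1/6)*sqrt(265), a' = 7/6 - (1/6)*sqrt(265). At the order-1 pole a set g(γ) = (γ - a)*(rational part) = [2/15] / (γ - a').
Simple pole: residue = g(a) at a = 7/6 + (1/6)*sqrt(265), which is (2/1325)*sqrt(265).
List the singular points by increasing real part (a conjugate pair: the negative imaginary part first).

Radius of convergence at 0: 5/6.
At 7/6 - (1/6)*sqrt(265): a pole of order 1; residue -(2/1325)*sqrt(265).
At -5/6: a logarithmic branch point.
At 7/6 + (1/6)*sqrt(265): a pole of order 1; residue (2/1325)*sqrt(265).


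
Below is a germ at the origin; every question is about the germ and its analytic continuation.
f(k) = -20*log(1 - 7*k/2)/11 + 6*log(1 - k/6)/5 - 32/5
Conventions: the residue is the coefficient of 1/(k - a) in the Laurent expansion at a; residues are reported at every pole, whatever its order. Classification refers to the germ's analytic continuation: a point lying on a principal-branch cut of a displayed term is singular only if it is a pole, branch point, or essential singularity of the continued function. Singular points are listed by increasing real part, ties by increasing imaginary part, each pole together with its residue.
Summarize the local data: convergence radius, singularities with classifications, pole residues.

Branch term (-20/11)*log(1 - k/(2/7)): its argument vanishes at k = 2/7, a logarithmic branch point, modulus 2/7.
Branch term (6/5)*log(1 - k/(6)): its argument vanishes at k = 6, a logarithmic branch point, modulus 6.
The radius of convergence is the smallest modulus among the singular points: 2/7.
List the singular points by increasing real part (a conjugate pair: the negative imaginary part first).

Radius of convergence at 0: 2/7.
At 2/7: a logarithmic branch point.
At 6: a logarithmic branch point.


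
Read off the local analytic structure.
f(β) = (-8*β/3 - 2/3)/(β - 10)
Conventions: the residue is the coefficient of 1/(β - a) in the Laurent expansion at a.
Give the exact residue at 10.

The residue is -82/3.

At the order-1 pole 10 set g(β) = (β - (10))*f(β) = -8*β/3 - 2/3.
Simple pole: residue = g(a) at a = 10, which is -82/3.


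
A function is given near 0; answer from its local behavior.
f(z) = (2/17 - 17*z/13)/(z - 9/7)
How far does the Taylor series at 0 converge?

The radius of convergence is 9/7.

Denominator factor (z - 9/7): pole of order 1 at 9/7, modulus 9/7.
The radius of convergence is the smallest modulus among the singular points: 9/7.


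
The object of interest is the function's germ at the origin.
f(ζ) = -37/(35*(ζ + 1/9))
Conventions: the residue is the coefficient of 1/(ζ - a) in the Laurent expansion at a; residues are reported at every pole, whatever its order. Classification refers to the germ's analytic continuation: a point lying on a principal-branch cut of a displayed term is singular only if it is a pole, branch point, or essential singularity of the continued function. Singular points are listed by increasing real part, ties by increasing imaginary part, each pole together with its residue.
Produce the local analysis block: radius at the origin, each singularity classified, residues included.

Radius of convergence at 0: 1/9.
At -1/9: a pole of order 1; residue -37/35.

Denominator factor (ζ + 1/9): pole of order 1 at -1/9, modulus 1/9.
The radius of convergence is the smallest modulus among the singular points: 1/9.
At the order-1 pole -1/9 set g(ζ) = (ζ - (-1/9))*f(ζ) = -37/35.
Simple pole: residue = g(a) at a = -1/9, which is -37/35.


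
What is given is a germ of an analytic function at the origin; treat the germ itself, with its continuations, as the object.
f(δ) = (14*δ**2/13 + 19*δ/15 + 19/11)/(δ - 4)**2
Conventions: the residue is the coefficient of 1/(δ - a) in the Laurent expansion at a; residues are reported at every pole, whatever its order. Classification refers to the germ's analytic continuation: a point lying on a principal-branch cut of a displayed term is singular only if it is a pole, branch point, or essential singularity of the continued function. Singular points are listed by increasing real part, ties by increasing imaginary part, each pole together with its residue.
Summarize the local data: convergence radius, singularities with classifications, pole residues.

Radius of convergence at 0: 4.
At 4: a pole of order 2; residue 1927/195.

Denominator factor (δ - 4)^2: pole of order 2 at 4, modulus 4.
The radius of convergence is the smallest modulus among the singular points: 4.
At the order-2 pole 4 set g(δ) = (δ - (4))^2*f(δ) = 14*δ**2/13 + 19*δ/15 + 19/11.
Order-2 pole: residue = g'(a); g'(4) = 1927/195, so the residue is 1927/195.


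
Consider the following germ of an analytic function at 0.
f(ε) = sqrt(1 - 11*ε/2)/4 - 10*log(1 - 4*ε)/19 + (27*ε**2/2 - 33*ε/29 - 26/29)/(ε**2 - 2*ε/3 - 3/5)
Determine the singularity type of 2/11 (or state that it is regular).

The term (1/4)*sqrt(1 - ε/(2/11)) has argument 1 - 2/11/(2/11) = 0 at 2/11: a square-root (algebraic, two-sheeted) branch point; the remaining terms are analytic or single-valued there.

The point is an algebraic (square-root) branch point.


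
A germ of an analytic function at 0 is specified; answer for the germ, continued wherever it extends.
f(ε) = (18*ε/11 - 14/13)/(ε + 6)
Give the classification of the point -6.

The point is a pole of order 1.

The denominator factor ε + 6 vanishes at -6 and appears to the power 1; the numerator there equals -1558/143, nonzero, and no other factor vanishes.
Hence a pole whose order is the multiplicity, 1.


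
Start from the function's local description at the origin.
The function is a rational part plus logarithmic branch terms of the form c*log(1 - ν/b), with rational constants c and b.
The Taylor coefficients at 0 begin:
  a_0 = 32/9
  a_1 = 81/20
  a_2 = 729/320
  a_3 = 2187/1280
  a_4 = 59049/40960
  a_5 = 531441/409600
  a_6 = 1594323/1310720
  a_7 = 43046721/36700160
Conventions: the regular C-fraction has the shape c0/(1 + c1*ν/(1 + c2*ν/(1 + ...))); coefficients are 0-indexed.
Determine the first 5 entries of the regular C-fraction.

The regular C-fraction coefficients are [32/9, -729/640, 369/640, 15/82, -489/656].

Taylor coefficients (read off): a_0 = 32/9, a_1 = 81/20, a_2 = 729/320, a_3 = 2187/1280, a_4 = 59049/40960.
c0 = a_0 = 32/9. Peel one level at a time: if S = 1 + c*ν/S' with S'(0) = 1, then c is the ν-coefficient of S and S' = c*ν/(S - 1).
S_1 = c0/f = 1 + (-729/640)*ν + (269001/409600)*ν^2 + ...; c1 = -729/640.
S_2 = c1*ν/(S_1 - 1) = 1 + (369/640)*ν + (-27/256)*ν^2 + ...; c2 = 369/640.
S_3 = c2*ν/(S_2 - 1) = 1 + (15/82)*ν + (7335/53792)*ν^2 + ...; c3 = 15/82.
S_4 = c3*ν/(S_3 - 1) = 1 + (-489/656)*ν + ...; c4 = -489/656.


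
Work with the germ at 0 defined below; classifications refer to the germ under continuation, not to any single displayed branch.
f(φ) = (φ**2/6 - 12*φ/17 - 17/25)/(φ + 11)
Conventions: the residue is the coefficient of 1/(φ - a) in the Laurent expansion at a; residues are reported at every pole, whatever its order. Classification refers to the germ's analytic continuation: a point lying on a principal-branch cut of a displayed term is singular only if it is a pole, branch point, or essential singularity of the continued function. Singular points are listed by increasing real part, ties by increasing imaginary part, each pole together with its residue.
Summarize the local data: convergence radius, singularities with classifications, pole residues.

Radius of convergence at 0: 11.
At -11: a pole of order 1; residue 69491/2550.

Denominator factor (φ + 11): pole of order 1 at -11, modulus 11.
The radius of convergence is the smallest modulus among the singular points: 11.
At the order-1 pole -11 set g(φ) = (φ - (-11))*f(φ) = φ**2/6 - 12*φ/17 - 17/25.
Simple pole: residue = g(a) at a = -11, which is 69491/2550.


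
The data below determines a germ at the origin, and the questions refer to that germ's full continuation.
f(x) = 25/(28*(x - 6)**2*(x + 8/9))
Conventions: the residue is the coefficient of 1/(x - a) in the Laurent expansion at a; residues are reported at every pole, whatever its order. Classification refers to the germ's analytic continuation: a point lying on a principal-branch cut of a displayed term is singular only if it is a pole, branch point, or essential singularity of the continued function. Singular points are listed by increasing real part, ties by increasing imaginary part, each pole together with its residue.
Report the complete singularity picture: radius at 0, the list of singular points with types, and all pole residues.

Radius of convergence at 0: 8/9.
At -8/9: a pole of order 1; residue 2025/107632.
At 6: a pole of order 2; residue -2025/107632.

Denominator factor (x - 6)^2: pole of order 2 at 6, modulus 6.
Denominator factor (x + 8/9): pole of order 1 at -8/9, modulus 8/9.
The radius of convergence is the smallest modulus among the singular points: 8/9.
At the order-1 pole -8/9 set g(x) = (x - (-8/9))*f(x) = 25/(28*(x - 6)**2).
Simple pole: residue = g(a) at a = -8/9, which is 2025/107632.
At the order-2 pole 6 set g(x) = (x - (6))^2*f(x) = 25/(28*(x + 8/9)).
Order-2 pole: residue = g'(a); g'(6) = -2025/107632, so the residue is -2025/107632.
List the singular points by increasing real part (a conjugate pair: the negative imaginary part first).
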